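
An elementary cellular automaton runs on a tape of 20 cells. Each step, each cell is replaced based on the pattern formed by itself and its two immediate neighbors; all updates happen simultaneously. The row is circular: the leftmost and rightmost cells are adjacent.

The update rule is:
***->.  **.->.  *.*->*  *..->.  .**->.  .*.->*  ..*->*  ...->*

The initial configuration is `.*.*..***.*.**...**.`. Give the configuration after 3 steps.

step 1: ****.*...***...**...
step 2: ....**.**....**...**
step 3: .***..*...***...**..

.***..*...***...**..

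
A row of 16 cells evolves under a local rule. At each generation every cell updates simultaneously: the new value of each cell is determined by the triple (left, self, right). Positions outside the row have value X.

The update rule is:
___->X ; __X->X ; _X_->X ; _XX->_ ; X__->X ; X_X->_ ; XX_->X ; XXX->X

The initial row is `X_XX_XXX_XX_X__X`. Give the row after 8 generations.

generation 1: X__X__XX__X_XXX_
generation 2: XXXXXX_XXXX__XX_
generation 3: XXXXXX__XXXXX_X_
generation 4: XXXXXXXX_XXXX_X_
generation 5: XXXXXXXX__XXX_X_
generation 6: XXXXXXXXXX_XX_X_
generation 7: XXXXXXXXXX__X_X_
generation 8: XXXXXXXXXXXXX_X_

XXXXXXXXXXXXX_X_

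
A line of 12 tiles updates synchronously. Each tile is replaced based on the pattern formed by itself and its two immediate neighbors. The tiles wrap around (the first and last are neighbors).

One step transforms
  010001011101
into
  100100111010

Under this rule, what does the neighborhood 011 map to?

At position 7 the neighborhood is 011; the next row has 1 there.

1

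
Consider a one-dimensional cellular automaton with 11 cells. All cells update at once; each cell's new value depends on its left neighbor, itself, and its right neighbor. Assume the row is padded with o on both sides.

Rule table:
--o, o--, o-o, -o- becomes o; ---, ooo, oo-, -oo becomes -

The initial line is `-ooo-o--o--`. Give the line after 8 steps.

o---ooooooo
-o-o-------
ooooo-----o
-----o---o-
o---ooo-ooo
-o-o---o---
ooooo-ooo-o
-----o---o-

-----o---o-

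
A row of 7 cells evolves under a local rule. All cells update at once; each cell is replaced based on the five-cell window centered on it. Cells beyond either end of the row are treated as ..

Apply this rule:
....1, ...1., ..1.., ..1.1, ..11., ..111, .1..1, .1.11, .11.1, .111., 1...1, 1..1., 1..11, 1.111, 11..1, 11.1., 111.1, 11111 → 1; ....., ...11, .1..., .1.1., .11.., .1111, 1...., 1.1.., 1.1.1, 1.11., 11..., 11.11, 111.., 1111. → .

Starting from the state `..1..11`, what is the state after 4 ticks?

tick 1: 111111.
tick 2: 1.11...
tick 3: 11.....
tick 4: 1......

1......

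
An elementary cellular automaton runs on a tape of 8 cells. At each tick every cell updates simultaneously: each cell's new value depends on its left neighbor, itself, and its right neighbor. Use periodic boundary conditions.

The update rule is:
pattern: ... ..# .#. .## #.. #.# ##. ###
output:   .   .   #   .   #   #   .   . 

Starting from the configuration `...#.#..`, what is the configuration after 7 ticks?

...####.
.......#
#......#
.#......
.##.....
...#....
...##...

...##...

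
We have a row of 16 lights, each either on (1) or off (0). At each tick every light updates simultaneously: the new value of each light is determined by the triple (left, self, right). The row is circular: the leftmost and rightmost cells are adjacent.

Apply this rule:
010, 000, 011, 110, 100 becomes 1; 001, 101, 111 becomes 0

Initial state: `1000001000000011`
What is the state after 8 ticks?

tick 1: 1111101111111010
tick 2: 1000101000001010
tick 3: 1110101111101010
tick 4: 1010101000101010
tick 5: 1010101110101010
tick 6: 1010101010101010
tick 7: 1010101010101010  (fixed point — unchanged through tick 8)

1010101010101010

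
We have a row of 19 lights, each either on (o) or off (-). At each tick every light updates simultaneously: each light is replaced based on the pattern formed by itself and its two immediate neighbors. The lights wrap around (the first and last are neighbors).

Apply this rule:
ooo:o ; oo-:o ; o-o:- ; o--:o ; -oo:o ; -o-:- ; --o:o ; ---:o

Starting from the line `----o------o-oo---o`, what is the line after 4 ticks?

oooo-ooooooooooooo-

oooo-oooooo--ooooo-
oooo-ooooooooooooo-
oooo-ooooooooooooo-  (fixed point — unchanged through tick 4)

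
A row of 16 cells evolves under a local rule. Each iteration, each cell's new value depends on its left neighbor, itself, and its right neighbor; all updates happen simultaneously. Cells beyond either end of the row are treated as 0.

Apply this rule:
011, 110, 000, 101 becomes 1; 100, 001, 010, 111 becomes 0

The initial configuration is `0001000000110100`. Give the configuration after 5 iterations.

0111000001010011

1100011110111001
1101010011101000
1110100010110011
1011001001110011
0111000001010011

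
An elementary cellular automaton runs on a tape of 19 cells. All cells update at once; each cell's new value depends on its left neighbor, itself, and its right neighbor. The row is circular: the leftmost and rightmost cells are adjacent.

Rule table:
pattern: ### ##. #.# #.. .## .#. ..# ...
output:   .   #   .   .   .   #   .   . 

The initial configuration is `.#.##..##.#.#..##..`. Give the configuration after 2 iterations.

.#..#...#.#.#...#..

.#..#...#.#.#...#..
.#..#...#.#.#...#..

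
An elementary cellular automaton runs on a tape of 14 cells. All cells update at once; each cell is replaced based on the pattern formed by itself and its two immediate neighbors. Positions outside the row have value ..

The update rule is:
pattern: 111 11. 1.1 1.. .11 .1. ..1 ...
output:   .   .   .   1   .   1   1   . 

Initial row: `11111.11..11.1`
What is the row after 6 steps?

........11...1
.......1..1.11
......11111...
.....1.....1..
....111...111.
...1...1.1...1

...1...1.1...1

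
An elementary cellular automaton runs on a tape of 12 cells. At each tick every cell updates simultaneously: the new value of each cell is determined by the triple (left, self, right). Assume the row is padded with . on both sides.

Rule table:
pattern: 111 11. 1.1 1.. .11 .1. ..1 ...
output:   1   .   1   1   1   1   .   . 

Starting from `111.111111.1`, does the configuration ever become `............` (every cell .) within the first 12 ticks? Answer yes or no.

no

11.111111.11
1.111111.11.
1111111.11.1
111111.11.11
11111.11.11.
1111.11.11.1
111.11.11.11
11.11.11.11.
1.11.11.11.1
111.11.11.11  (repeats tick 7; period 3)
tick 12: 1.11.11.11.1
tick 12 is 1.11.11.11.1, still not uniform .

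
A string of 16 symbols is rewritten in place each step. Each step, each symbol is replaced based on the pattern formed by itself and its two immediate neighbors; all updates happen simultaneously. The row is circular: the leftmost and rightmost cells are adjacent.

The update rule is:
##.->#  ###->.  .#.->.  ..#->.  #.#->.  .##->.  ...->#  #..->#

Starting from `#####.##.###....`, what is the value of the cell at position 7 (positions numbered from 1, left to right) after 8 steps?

....#..#...####.
###..#..##....##
..##..#..####...
#..##..#....####
##..##..###.....
.##..##...#####.
..##..###.....##
#..##...#####..#
position 7 holds .

.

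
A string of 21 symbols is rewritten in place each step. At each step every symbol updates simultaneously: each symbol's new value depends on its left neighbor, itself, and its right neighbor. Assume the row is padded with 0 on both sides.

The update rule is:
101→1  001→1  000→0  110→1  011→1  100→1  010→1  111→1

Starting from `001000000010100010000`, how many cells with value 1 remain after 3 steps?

19

011100000111110111000
111110001111111111100
111111011111111111110
count of 1: 19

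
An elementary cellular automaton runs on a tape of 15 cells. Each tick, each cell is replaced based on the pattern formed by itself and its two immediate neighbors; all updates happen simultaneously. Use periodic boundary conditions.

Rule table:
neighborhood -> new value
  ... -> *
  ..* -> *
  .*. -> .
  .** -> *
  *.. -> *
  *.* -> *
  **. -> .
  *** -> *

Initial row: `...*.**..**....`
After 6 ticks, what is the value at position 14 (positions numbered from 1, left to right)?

.

***.**.***.****
**.**.***.*****
*.**.***.******
.**.***.*******
**.***.*******.
*.***.*******.*
position 14 holds .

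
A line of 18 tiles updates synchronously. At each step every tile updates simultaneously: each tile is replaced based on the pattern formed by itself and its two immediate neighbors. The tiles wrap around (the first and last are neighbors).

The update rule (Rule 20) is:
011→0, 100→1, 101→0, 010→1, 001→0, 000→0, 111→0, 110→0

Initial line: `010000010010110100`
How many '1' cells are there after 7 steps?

011000011010000110
000100000011000001
100110000000100001
010001000000110000
011001100000001000
000100010000001100
000110011000000010
count of 1: 5

5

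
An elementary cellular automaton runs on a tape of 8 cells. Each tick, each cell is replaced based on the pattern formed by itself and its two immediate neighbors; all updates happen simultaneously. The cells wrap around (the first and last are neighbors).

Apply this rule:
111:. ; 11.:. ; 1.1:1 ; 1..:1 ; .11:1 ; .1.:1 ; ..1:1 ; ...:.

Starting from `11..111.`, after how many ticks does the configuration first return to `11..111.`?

16

tick 1: 1.111..1
tick 2: .11..111
tick 3: 11.111..
tick 4: 1.11..11
tick 5: .11.111.
tick 6: 11.11..1
tick 7: ..11.111
tick 8: 111.11..
tick 9: 1..11.11
tick 10: .111.11.
tick 11: 11..11.1
tick 12: ..111.11
tick 13: 111..11.
tick 14: 1..111.1
tick 15: .111..11
tick 16: 11..111.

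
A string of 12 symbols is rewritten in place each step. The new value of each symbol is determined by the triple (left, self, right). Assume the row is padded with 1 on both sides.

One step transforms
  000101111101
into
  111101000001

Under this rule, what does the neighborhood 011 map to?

1

At position 5 the neighborhood is 011; the next row has 1 there.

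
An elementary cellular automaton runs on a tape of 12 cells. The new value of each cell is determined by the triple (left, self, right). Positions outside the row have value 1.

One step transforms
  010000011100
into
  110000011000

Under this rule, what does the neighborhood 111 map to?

At position 8 the neighborhood is 111; the next row has 1 there.

1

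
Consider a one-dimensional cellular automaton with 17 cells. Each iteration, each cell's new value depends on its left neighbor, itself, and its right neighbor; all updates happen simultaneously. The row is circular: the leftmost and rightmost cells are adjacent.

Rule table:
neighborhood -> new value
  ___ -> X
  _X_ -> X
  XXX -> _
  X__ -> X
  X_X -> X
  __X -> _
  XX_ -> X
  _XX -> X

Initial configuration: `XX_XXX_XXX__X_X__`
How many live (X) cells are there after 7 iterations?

XXXX_XXX_XX_XXXX_
X__XXX_XXXXXX__XX
XX_X_XXX____XX_X_
XXXXXX_XXXX_XXXXX
_____XXX__XXX____
XXXX_X_XX_X_XXXXX
___XXXXXXXXXX____
count of X: 10

10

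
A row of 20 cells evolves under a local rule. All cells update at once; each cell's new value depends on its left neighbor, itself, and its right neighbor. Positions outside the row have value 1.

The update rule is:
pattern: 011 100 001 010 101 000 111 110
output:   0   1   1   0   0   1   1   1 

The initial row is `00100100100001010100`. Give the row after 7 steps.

11111111011011011111

11011011011110000011
11001001001111111101
11110110110111111100
11110010010011111111
11111101101101111111
11111100100100111111
11111111011011011111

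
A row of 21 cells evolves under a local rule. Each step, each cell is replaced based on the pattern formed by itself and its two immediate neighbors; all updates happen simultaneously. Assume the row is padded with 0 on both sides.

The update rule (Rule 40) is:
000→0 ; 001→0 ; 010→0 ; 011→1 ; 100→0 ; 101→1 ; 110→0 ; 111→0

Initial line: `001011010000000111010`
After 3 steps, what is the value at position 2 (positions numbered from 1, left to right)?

000110100000000100100
000101000000000000000
000010000000000000000
position 2 holds 0

0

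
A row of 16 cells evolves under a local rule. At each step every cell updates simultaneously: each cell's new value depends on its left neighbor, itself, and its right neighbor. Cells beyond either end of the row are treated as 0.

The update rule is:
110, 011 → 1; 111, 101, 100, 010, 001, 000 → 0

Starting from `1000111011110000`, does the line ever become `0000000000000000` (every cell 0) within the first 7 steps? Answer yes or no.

yes

0000101010010000
0000000000000000
all cells are 0 at step 2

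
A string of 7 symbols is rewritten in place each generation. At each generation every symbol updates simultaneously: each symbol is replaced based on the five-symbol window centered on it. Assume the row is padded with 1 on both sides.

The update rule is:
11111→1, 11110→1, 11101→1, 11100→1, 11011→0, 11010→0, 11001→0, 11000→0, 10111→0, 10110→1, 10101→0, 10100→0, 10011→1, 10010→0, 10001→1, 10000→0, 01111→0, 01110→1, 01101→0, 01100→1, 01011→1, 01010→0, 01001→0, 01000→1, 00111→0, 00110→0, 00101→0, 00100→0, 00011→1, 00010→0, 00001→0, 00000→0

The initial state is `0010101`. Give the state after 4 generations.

0000010
0000001
0000010  (repeats generation 1; period 2)
generation 4: 0000001

0000001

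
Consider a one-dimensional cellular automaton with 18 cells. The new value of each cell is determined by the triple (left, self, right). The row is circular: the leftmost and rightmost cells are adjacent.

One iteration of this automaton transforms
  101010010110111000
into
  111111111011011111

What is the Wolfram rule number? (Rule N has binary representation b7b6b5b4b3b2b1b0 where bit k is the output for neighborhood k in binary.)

247

position 13: 111 → 1  (bit 7 = 1)
position 10: 110 → 1  (bit 6 = 1)
position 1: 101 → 1  (bit 5 = 1)
position 5: 100 → 1  (bit 4 = 1)
position 9: 011 → 0  (bit 3 = 0)
position 0: 010 → 1  (bit 2 = 1)
position 6: 001 → 1  (bit 1 = 1)
position 16: 000 → 1  (bit 0 = 1)
bits b7..b0 = 11110111 = 247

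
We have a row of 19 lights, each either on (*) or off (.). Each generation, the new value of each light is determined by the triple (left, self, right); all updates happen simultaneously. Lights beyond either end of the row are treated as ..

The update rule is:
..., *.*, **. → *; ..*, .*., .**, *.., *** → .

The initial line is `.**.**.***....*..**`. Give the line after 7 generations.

generation 1: ..**.**..*.**.....*
generation 2: *..**.*...*.*.***..
generation 3: ....**..*..*.*..*.*
generation 4: ***..*......*....*.
generation 5: ..*....****...**...
generation 6: *...**....*.*..*.**
generation 7: ..*..*.**..*....*.*

..*..*.**..*....*.*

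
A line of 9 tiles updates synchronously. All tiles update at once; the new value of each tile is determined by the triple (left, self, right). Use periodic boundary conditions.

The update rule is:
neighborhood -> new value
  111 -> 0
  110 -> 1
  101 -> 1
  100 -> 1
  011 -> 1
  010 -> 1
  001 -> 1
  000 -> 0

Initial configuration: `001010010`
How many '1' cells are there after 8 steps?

011111111
110000001
011000011
111100111
000111100
001100110
011111111  (repeats step 1; period 6)
step 8: 110000001
count of 1: 3

3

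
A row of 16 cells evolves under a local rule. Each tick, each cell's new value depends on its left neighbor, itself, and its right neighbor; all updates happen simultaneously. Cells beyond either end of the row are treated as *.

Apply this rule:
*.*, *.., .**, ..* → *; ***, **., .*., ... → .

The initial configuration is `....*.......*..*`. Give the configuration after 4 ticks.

*..*.*.....*.***
.**.*.*...*.**..
**.*.*.*.*.**.**
..*.*.*.*.**.**.

..*.*.*.*.**.**.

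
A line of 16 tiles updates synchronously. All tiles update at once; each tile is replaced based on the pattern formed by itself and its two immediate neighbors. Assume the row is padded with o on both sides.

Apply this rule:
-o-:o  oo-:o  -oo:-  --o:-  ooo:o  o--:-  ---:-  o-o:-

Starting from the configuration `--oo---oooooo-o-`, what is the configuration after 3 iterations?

iteration 1: ---o----ooooo-o-
iteration 2: ---o-----oooo-o-
iteration 3: ---o------ooo-o-

---o------ooo-o-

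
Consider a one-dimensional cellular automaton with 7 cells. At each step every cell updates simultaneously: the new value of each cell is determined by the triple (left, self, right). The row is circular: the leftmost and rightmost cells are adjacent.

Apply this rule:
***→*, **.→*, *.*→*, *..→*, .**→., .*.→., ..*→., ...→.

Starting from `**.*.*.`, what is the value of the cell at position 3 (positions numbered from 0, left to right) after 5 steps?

step 1: .**.*.*
step 2: *.**.*.
step 3: .*.**.*
step 4: *.*.**.
step 5: .*.*.**
position 3 holds *

*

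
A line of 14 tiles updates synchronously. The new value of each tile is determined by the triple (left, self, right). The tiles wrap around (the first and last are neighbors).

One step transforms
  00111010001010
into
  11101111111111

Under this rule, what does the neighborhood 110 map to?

1

At position 4 the neighborhood is 110; the next row has 1 there.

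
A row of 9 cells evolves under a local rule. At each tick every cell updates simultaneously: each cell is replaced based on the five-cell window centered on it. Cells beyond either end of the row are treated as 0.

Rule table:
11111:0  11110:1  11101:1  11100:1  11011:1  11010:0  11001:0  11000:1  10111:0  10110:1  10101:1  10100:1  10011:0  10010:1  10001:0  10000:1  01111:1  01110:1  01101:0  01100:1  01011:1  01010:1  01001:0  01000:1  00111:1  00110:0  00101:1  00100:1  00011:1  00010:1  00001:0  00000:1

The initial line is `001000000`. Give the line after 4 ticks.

110110111

011111111
111000011
111110101
110110111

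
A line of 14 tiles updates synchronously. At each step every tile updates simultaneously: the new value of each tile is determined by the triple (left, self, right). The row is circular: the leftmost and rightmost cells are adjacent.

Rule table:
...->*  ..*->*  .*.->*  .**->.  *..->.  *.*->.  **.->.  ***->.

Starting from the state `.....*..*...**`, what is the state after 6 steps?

step 1: .*****.**.**..
step 2: *............*
step 3: ..***********.
step 4: **............
step 5: ...***********
step 6: .**...........

.**...........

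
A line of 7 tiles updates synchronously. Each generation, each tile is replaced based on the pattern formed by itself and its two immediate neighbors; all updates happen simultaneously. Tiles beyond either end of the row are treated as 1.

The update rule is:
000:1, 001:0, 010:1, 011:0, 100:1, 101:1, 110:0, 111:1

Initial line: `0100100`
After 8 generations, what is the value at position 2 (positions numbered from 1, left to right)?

1

1110110
1101001
1011100
0101010
1111111
1111111  (fixed point — unchanged through generation 8)
position 2 holds 1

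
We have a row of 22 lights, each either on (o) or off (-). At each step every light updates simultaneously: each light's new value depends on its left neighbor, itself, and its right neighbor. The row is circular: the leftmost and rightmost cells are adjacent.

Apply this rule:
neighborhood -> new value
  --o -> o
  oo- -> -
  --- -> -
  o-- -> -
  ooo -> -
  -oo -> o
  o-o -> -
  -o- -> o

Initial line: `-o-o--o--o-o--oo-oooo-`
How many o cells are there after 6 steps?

10

oo-o-oo-oo-o-oo--o----
o--o-o--o--o-o--oo---o
--oo-o-oo-oo-o-oo---oo
-oo--o-o--o--o-o---oo-
oo--oo-o-oo-oo-o--oo--
o--oo--o-o--o--o-oo--o
count of o: 10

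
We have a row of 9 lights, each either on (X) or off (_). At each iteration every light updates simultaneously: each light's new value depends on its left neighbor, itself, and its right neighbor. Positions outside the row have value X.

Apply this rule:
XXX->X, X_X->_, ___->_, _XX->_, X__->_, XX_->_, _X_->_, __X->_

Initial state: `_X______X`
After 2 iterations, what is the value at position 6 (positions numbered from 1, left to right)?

_________
_________
position 6 holds _

_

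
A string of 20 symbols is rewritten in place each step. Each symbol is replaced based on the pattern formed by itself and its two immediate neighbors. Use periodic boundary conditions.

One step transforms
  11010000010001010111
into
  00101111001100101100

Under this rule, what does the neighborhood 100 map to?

At position 4 the neighborhood is 100; the next row has 1 there.

1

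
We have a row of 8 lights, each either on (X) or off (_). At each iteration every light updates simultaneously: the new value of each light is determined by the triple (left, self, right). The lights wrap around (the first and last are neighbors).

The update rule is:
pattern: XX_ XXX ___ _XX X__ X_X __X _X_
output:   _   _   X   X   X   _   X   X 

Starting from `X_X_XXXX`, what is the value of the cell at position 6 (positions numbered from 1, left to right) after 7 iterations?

_

__X_X___
XXX_XXXX
____X___
XXXXXXXX
________
XXXXXXXX  (repeats iteration 4; period 2)
iteration 7: ________
position 6 holds _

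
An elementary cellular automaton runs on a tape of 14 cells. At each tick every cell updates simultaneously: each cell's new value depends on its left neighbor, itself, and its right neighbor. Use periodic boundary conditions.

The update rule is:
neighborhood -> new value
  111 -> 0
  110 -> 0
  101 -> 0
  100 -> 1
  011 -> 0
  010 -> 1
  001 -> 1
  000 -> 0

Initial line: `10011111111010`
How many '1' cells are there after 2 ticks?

tick 1: 11100000000010
tick 2: 00010000000110
count of 1: 3

3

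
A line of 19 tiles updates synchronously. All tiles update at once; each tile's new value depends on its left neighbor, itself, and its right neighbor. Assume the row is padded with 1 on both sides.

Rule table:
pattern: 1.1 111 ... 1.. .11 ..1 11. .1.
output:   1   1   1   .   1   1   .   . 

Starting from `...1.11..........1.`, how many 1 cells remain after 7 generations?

16

generation 1: .11.11..111111111.1
generation 2: 11.11..111111111.11
generation 3: 1.11..111111111.111
generation 4: .11..111111111.1111
generation 5: 11..111111111.11111
generation 6: 1..111111111.111111
generation 7: ..111111111.1111111
count of 1: 16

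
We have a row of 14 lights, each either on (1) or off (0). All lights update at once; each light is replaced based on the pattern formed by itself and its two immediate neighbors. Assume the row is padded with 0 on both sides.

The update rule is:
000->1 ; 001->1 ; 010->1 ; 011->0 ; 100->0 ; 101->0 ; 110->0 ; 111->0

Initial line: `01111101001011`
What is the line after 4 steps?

10111111100001

10000001011000
10111111000011
10000000011100
10111111100001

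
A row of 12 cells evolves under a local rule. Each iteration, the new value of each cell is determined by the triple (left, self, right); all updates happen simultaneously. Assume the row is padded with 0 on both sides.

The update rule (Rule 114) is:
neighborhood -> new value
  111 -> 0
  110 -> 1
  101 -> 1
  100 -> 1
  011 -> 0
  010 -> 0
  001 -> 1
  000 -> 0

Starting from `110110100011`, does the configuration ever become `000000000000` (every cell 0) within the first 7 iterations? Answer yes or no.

011011010101
101101101010
010110110101
101011011010
010101101101
101010110110
010101011011
iteration 7 is 010101011011, still not uniform 0

no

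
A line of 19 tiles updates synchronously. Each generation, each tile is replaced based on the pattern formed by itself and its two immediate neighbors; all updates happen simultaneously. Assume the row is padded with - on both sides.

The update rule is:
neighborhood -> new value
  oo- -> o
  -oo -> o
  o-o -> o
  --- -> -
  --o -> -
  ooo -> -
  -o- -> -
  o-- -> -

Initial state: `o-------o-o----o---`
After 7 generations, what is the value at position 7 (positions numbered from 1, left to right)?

---------o---------
-------------------
-------------------  (fixed point — unchanged through generation 7)
position 7 holds -

-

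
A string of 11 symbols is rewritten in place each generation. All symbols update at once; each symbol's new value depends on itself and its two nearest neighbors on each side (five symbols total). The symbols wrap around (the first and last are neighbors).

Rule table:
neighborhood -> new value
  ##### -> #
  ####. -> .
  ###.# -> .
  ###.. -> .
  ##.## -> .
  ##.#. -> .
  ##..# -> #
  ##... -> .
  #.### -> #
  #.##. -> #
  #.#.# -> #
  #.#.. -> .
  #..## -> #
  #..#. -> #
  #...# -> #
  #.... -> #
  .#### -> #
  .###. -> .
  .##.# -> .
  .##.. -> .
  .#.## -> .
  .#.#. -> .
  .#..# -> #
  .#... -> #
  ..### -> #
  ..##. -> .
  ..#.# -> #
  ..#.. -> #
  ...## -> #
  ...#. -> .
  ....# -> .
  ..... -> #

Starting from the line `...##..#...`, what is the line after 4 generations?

generation 1: #.#..######
generation 2: ...#######.
generation 3: #.######...
generation 4: #.####...#.

#.####...#.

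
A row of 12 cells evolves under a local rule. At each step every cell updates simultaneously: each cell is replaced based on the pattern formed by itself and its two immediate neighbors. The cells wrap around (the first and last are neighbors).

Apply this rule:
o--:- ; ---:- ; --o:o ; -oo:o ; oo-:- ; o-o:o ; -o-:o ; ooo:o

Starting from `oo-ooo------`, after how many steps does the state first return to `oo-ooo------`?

12

o-ooo------o
-ooo------oo
ooo------oo-
oo------oo-o
o------oo-oo
------oo-ooo
-----oo-ooo-
----oo-ooo--
---oo-ooo---
--oo-ooo----
-oo-ooo-----
oo-ooo------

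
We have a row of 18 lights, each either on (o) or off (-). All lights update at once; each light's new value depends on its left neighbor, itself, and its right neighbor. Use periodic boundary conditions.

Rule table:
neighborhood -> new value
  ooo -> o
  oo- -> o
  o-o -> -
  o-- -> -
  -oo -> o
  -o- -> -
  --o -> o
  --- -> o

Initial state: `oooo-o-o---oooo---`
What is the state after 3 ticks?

tick 1: oooo-----oooooo-oo
tick 2: oooo-oooooooooo-oo
tick 3: oooo-oooooooooo-oo

oooo-oooooooooo-oo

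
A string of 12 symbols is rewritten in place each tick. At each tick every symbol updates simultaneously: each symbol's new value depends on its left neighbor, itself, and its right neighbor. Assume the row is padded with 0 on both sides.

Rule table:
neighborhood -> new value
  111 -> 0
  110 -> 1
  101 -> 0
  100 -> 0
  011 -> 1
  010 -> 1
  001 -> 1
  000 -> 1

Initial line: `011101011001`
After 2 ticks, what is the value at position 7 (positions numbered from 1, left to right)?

tick 1: 110101011011
tick 2: 110101011011
position 7 holds 0

0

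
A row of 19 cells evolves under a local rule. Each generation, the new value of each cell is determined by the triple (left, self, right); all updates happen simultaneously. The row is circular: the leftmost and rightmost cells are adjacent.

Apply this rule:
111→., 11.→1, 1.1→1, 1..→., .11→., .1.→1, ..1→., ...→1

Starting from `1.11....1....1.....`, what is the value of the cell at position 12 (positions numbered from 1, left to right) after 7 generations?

11.1.11.1.11.1.111.
.1111.1111.1111..11
1...11...11...1...1
1.1..1.1..1.1.1.1..
111..111..1111111..
..1....1........1..
1.1.11.1.111111.1.1
position 12 holds 1

1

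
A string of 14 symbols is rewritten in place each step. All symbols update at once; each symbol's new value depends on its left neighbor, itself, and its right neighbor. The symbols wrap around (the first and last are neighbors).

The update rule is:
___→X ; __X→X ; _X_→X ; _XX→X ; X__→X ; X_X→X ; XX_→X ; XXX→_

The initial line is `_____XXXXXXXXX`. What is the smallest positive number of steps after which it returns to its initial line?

2

step 1: XXXXXX_______X
step 2: _____XXXXXXXXX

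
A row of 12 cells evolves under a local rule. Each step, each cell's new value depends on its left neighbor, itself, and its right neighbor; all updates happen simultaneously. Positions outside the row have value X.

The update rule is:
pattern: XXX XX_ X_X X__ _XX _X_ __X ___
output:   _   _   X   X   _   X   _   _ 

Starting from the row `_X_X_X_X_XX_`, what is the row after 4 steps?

_X_________X

XXXXXXXXX__X
_________X__
X________XX_
_X_________X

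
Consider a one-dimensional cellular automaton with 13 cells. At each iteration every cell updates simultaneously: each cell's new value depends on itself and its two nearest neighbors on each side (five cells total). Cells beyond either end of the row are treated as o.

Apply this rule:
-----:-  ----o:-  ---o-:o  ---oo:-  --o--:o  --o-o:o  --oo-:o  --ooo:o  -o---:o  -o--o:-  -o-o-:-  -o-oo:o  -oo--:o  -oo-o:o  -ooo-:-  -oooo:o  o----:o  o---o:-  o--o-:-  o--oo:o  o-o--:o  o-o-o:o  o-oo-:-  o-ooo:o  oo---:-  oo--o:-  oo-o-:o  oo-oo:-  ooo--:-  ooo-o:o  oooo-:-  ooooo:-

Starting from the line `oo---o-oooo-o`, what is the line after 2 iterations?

iteration 1: ----ooooo-o-o
iteration 2: -o--oo--ooooo

-o--oo--ooooo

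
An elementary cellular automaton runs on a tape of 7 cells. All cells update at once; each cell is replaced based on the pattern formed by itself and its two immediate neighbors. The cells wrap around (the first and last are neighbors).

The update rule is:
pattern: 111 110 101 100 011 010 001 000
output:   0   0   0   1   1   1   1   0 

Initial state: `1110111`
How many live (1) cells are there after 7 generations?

0000100
0001110
0011001
1110111  (repeats generation 0; period 4)
generation 7: 0011001
count of 1: 3

3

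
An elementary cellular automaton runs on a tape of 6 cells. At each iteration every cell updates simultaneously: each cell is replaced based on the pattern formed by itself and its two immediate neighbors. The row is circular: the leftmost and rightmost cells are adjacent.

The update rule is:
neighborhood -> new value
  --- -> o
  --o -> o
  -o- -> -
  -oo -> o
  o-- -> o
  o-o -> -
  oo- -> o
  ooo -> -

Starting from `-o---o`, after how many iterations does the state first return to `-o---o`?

6

--ooo-
ooo-oo
--o-o-
oo---o
-ooooo
-o---o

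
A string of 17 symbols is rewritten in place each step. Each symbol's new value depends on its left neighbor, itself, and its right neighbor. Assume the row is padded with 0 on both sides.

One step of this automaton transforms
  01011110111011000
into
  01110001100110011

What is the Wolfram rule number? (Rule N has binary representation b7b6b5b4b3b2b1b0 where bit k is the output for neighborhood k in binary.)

position 4: 111 → 0  (bit 7 = 0)
position 6: 110 → 0  (bit 6 = 0)
position 2: 101 → 1  (bit 5 = 1)
position 14: 100 → 0  (bit 4 = 0)
position 3: 011 → 1  (bit 3 = 1)
position 1: 010 → 1  (bit 2 = 1)
position 0: 001 → 0  (bit 1 = 0)
position 15: 000 → 1  (bit 0 = 1)
bits b7..b0 = 00101101 = 45

45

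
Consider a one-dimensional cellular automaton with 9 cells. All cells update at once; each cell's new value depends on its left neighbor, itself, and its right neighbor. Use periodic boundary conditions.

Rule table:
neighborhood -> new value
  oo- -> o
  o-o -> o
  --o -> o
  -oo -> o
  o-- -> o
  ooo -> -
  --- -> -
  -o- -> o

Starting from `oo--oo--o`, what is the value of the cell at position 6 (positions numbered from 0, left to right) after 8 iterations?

-oooooooo
oo------o
-oo----oo
oooo--ooo
---oooo--
--oo--oo-
-oooooooo  (repeats iteration 1; period 6)
iteration 8: oo------o
position 6 holds -

-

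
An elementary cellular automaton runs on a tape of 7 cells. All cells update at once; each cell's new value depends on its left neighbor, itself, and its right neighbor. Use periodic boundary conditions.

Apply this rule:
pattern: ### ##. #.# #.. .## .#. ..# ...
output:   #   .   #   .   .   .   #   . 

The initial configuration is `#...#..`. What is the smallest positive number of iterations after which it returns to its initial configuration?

...#..#
..#..#.
.#..#..
#..#...
..#...#
.#...#.
#...#..

7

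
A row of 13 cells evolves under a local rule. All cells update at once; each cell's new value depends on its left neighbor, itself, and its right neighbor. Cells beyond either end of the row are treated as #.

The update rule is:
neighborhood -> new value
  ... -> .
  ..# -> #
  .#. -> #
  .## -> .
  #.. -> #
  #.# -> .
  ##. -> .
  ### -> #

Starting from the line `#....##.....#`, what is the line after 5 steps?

.#..#..#...#.
.########.##.
..######.....
##.####.#...#
#...##..##.#.

#...##..##.#.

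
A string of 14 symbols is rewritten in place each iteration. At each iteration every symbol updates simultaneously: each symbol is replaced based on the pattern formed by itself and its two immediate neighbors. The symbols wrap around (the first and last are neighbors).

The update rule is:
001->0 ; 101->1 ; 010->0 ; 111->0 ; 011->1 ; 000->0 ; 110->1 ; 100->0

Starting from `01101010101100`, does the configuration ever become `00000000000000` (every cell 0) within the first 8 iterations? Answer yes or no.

yes

iteration 1: 01110101011100
iteration 2: 01011010110100
iteration 3: 00111101111000
iteration 4: 00100111001000
iteration 5: 00000101000000
iteration 6: 00000010000000
iteration 7: 00000000000000
all cells are 0 at iteration 7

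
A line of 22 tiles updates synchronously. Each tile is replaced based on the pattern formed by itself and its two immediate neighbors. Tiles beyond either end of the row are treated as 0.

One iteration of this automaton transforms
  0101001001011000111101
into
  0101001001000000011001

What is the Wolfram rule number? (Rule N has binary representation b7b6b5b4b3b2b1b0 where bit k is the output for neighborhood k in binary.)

position 17: 111 → 1  (bit 7 = 1)
position 12: 110 → 0  (bit 6 = 0)
position 2: 101 → 0  (bit 5 = 0)
position 4: 100 → 0  (bit 4 = 0)
position 11: 011 → 0  (bit 3 = 0)
position 1: 010 → 1  (bit 2 = 1)
position 0: 001 → 0  (bit 1 = 0)
position 14: 000 → 0  (bit 0 = 0)
bits b7..b0 = 10000100 = 132

132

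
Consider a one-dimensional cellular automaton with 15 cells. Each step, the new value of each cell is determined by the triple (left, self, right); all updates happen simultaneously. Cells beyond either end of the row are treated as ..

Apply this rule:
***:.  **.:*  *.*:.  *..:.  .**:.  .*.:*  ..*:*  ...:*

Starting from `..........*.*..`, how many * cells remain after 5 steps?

***********.*.*
..........*.*.*
***********.*.*  (repeats step 1; period 2)
step 5: ***********.*.*
count of *: 13

13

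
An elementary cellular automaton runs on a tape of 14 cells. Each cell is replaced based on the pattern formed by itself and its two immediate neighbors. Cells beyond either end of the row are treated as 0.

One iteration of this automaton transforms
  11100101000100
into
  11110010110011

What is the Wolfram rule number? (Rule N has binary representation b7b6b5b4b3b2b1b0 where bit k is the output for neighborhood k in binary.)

position 1: 111 → 1  (bit 7 = 1)
position 2: 110 → 1  (bit 6 = 1)
position 6: 101 → 1  (bit 5 = 1)
position 3: 100 → 1  (bit 4 = 1)
position 0: 011 → 1  (bit 3 = 1)
position 5: 010 → 0  (bit 2 = 0)
position 4: 001 → 0  (bit 1 = 0)
position 9: 000 → 1  (bit 0 = 1)
bits b7..b0 = 11111001 = 249

249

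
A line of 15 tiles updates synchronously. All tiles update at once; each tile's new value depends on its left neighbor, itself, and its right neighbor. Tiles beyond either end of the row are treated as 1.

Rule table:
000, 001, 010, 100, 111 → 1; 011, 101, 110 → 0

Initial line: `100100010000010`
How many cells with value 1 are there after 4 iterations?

9

011111111111110
001111111111100
110111111111011
100011111110001
count of 1: 9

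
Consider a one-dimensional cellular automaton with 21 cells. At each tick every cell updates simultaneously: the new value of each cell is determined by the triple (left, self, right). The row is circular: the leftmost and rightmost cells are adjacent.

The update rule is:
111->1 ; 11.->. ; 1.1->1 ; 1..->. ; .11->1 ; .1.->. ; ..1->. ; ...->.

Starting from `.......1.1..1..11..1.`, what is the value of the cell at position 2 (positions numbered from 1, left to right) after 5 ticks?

.

........1......1.....
.....................
.....................  (fixed point — unchanged through tick 5)
position 2 holds .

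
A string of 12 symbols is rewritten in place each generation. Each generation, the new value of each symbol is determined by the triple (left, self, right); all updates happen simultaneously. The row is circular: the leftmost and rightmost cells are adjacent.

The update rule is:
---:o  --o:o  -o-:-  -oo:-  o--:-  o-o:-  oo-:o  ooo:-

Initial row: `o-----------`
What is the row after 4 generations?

ooo-------o-

--oooooooooo
-o---------o
---oooooooo-
ooo-------o-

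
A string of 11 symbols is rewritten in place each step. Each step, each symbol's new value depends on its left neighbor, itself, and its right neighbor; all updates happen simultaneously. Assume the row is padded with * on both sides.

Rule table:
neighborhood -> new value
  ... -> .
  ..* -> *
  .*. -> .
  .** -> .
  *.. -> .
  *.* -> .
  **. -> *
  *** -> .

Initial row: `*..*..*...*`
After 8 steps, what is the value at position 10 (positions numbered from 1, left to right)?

*.*..*...*.
*...*...*..
*..*...*..*
*.*...*..*.
*....*..*..
*...*..*..*
*..*..*..*.
*.*..*..*..
position 10 holds .

.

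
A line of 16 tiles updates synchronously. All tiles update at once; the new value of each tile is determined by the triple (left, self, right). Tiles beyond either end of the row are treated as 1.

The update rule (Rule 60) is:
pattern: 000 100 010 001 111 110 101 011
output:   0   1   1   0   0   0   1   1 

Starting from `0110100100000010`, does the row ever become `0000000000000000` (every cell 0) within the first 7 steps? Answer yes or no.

step 1: 1101110110000011
step 2: 0011001101000010
step 3: 1010101011100011
step 4: 0111111110010010
step 5: 1100000001011011
step 6: 0010000001110110
step 7: 1011000001001101
step 7 is 1011000001001101, still not uniform 0

no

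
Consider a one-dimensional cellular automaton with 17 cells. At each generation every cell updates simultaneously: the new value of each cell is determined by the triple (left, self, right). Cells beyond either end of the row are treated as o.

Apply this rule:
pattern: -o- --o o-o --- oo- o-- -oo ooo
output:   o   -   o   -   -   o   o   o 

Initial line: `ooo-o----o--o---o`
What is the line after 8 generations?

ooo-ooo-ooooooooo

oo-ooo---oo-oo--o
o-ooo-o--o-oo-o-o
-ooo-ooo-ooo-oooo
ooo-ooo-ooo-ooooo
oo-ooo-ooo-oooooo
o-ooo-ooo-ooooooo
-ooo-ooo-oooooooo
ooo-ooo-ooooooooo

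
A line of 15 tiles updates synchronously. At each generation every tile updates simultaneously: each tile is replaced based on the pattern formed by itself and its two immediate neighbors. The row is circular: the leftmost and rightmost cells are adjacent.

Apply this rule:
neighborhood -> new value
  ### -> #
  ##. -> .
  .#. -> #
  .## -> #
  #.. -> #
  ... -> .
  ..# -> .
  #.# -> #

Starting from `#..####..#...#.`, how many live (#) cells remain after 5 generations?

12

##.###.#.##..##
#.###.####.#.##
.###.####.#####
###.####.#####.
##.####.#####.#
count of #: 12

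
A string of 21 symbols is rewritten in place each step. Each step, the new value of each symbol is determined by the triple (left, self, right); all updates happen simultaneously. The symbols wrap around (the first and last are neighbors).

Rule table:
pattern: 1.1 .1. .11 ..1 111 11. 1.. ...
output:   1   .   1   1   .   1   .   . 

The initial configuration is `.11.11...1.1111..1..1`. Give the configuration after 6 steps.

111111..1.11..1.1..1.
1....1.1.111.1.1..1.1
1...1.1.11.11.1..1.11
1..1.1.1111111..1.11.
..1.1.11.....1.1.1111
.1.1.111....1.1.11..1

.1.1.111....1.1.11..1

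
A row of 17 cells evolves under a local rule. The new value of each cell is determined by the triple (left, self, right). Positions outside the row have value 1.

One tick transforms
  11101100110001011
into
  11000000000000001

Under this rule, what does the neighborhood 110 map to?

0

At position 2 the neighborhood is 110; the next row has 0 there.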